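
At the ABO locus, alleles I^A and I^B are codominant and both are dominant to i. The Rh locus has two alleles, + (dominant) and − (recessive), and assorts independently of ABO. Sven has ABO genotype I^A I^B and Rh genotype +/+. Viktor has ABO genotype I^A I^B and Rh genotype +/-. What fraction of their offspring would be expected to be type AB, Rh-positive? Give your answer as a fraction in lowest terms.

1/2

ABO cross I^A I^B × I^A I^B → offspring phenotypes: 1/4 A, 1/4 B, 1/2 AB.
Rh cross +/+ × +/- → 1 Rh+.
Independent loci: P(type AB, Rh-positive) = 1/2 × 1 = 1/2.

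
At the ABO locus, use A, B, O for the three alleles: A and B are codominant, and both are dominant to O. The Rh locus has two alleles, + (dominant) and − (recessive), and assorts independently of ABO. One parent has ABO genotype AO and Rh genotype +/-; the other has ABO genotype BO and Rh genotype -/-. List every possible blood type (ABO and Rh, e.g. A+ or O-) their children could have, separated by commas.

O+, O-, A+, A-, B+, B-, AB+, AB-

Gametes from AO × BO give offspring ABO genotypes AB, AO, BO, OO, i.e. phenotypes O, A, B, AB.
Rh cross +/- × -/- → phenotypes Rh+, Rh-.
Combining independently: O+, O-, A+, A-, B+, B-, AB+, AB-.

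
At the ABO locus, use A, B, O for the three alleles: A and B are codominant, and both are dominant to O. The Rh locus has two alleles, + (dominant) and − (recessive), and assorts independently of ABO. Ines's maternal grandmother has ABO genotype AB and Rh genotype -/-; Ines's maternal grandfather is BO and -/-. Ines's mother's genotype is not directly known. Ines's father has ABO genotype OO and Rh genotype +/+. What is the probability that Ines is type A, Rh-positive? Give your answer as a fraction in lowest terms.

Ines's mother's ABO genotype from AB × BO: 1/4 AB, 1/4 AO, 1/4 BB, 1/4 BO.
Crossing each possibility with the father OO and summing P(type A): 1/4·1/2 + 1/4·1/2 + 1/4·0 + 1/4·0 = 1/4.
Similarly for Rh via the mother's Rh distribution: P(Rh+) = 1.
Independent loci: 1/4 × 1 = 1/4.

1/4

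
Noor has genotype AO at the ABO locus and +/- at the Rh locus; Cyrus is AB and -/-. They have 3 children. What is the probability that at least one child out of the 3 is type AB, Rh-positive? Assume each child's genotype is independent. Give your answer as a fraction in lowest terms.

169/512

ABO cross AO × AB → 1/2 A, 1/4 B, 1/4 AB.
Rh cross +/- × -/- → 1/2 Rh+, 1/2 Rh-; so P(type AB, Rh-positive) = 1/4 × 1/2 = 1/8 per child.
P(none) = (7/8)^3 = 343/512; P(at least one) = 1 − 343/512 = 169/512.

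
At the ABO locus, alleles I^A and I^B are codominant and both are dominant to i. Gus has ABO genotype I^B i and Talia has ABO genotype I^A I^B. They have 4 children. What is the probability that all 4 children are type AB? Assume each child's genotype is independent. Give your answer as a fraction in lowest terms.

1/256

ABO cross I^B i × I^A I^B → 1/4 A, 1/2 B, 1/4 AB.
So P(type AB) = 1/4 per child.
All 4 independent: (1/4)^4 = 1/256.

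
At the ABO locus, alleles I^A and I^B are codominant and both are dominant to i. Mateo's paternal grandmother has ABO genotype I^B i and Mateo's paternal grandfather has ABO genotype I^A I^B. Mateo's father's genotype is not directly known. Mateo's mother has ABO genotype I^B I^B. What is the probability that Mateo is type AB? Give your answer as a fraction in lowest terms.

Mateo's father's ABO genotype from I^B i × I^A I^B: 1/4 I^A I^B, 1/4 I^A i, 1/4 I^B I^B, 1/4 I^B i.
Crossing each possibility with the mother I^B I^B and summing P(type AB): 1/4·1/2 + 1/4·1/2 + 1/4·0 + 1/4·0 = 1/4.

1/4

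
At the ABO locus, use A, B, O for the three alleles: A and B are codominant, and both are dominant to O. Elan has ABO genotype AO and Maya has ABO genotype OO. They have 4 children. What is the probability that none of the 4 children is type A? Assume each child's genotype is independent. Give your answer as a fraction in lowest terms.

1/16

ABO cross AO × OO → 1/2 O, 1/2 A.
So P(type A) = 1/2 per child.
P(not type A) = 1/2 for one child; (1/2)^4 = 1/16.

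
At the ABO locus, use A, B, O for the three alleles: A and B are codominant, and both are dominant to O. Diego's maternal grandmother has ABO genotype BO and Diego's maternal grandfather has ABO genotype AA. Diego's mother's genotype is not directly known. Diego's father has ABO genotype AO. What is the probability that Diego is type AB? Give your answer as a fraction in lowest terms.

Diego's mother's ABO genotype from BO × AA: 1/2 AB, 1/2 AO.
Crossing each possibility with the father AO and summing P(type AB): 1/2·1/4 + 1/2·0 = 1/8.

1/8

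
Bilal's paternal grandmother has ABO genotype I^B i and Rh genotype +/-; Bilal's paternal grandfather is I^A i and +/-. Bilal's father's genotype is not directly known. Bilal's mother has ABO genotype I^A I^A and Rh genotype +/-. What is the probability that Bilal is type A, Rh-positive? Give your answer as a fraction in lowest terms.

Bilal's father's ABO genotype from I^B i × I^A i: 1/4 I^A I^B, 1/4 I^A i, 1/4 I^B i, 1/4 i i.
Crossing each possibility with the mother I^A I^A and summing P(type A): 1/4·1/2 + 1/4·1 + 1/4·1/2 + 1/4·1 = 3/4.
Similarly for Rh via the father's Rh distribution: P(Rh+) = 3/4.
Independent loci: 3/4 × 3/4 = 9/16.

9/16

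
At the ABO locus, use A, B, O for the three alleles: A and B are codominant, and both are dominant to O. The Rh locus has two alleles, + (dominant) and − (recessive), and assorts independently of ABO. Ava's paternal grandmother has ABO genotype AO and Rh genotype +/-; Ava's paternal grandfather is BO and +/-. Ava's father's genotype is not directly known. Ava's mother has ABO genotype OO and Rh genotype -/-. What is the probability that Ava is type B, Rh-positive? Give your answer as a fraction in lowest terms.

Ava's father's ABO genotype from AO × BO: 1/4 AB, 1/4 AO, 1/4 BO, 1/4 OO.
Crossing each possibility with the mother OO and summing P(type B): 1/4·1/2 + 1/4·0 + 1/4·1/2 + 1/4·0 = 1/4.
Similarly for Rh via the father's Rh distribution: P(Rh+) = 1/2.
Independent loci: 1/4 × 1/2 = 1/8.

1/8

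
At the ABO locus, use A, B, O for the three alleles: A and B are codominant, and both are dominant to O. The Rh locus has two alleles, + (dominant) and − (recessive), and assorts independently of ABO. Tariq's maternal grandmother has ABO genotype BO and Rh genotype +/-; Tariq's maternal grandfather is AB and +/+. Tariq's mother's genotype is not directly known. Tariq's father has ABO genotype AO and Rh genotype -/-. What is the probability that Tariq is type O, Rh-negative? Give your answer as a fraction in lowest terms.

1/32

Tariq's mother's ABO genotype from BO × AB: 1/4 AB, 1/4 AO, 1/4 BB, 1/4 BO.
Crossing each possibility with the father AO and summing P(type O): 1/4·0 + 1/4·1/4 + 1/4·0 + 1/4·1/4 = 1/8.
Similarly for Rh via the mother's Rh distribution: P(Rh-) = 1/4.
Independent loci: 1/8 × 1/4 = 1/32.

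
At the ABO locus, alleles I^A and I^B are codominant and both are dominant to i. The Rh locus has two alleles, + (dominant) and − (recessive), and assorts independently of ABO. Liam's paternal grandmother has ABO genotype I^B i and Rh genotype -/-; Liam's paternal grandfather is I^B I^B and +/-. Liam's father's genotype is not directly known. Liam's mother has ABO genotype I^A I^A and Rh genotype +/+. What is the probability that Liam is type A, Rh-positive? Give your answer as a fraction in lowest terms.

1/4

Liam's father's ABO genotype from I^B i × I^B I^B: 1/2 I^B I^B, 1/2 I^B i.
Crossing each possibility with the mother I^A I^A and summing P(type A): 1/2·0 + 1/2·1/2 = 1/4.
Similarly for Rh via the father's Rh distribution: P(Rh+) = 1.
Independent loci: 1/4 × 1 = 1/4.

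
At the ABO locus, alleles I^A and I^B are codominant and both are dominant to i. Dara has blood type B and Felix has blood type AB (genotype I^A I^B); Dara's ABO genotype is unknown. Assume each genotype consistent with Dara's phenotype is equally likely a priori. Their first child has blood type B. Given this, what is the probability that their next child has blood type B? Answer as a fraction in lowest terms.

Possible genotypes: Dara ∈ {I^B I^B, I^B i}; Felix ∈ {I^A I^B}.
Weight each parental genotype pair by prior × P(type-B child):
  I^B I^B × I^A I^B: posterior weight 1/2; P(next child type B) = 1/2.
  I^B i × I^A I^B: posterior weight 1/2; P(next child type B) = 1/2.
Weighted sum = 1/2.

1/2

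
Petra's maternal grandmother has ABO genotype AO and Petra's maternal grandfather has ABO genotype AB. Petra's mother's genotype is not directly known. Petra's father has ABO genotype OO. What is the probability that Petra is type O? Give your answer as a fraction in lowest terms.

Petra's mother's ABO genotype from AO × AB: 1/4 AA, 1/4 AB, 1/4 AO, 1/4 BO.
Crossing each possibility with the father OO and summing P(type O): 1/4·0 + 1/4·0 + 1/4·1/2 + 1/4·1/2 = 1/4.

1/4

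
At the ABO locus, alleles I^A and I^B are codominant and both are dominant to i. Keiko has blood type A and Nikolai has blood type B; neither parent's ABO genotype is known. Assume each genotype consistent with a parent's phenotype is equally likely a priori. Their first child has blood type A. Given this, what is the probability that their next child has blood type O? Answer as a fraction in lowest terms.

1/12

Possible genotypes: Keiko ∈ {I^A I^A, I^A i}; Nikolai ∈ {I^B I^B, I^B i}.
Weight each parental genotype pair by prior × P(type-A child):
  I^A I^A × I^B i: posterior weight 2/3; P(next child type O) = 0.
  I^A i × I^B i: posterior weight 1/3; P(next child type O) = 1/4.
Weighted sum = 1/12.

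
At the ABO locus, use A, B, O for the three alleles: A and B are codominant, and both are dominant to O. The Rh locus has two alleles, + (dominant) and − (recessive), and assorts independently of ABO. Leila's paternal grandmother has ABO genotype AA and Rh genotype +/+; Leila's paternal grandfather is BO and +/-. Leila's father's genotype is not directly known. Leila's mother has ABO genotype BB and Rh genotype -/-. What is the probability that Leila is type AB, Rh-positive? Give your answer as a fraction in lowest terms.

3/8

Leila's father's ABO genotype from AA × BO: 1/2 AB, 1/2 AO.
Crossing each possibility with the mother BB and summing P(type AB): 1/2·1/2 + 1/2·1/2 = 1/2.
Similarly for Rh via the father's Rh distribution: P(Rh+) = 3/4.
Independent loci: 1/2 × 3/4 = 3/8.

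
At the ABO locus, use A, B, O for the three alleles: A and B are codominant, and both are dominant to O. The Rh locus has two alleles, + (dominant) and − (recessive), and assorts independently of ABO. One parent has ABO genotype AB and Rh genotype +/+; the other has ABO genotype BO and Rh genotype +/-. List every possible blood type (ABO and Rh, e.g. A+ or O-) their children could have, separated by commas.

Gametes from AB × BO give offspring ABO genotypes AB, AO, BB, BO, i.e. phenotypes A, B, AB.
Rh cross +/+ × +/- → phenotypes Rh+.
Combining independently: A+, B+, AB+.

A+, B+, AB+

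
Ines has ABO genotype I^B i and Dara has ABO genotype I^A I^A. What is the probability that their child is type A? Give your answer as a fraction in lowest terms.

1/2

ABO cross I^B i × I^A I^A → offspring phenotypes: 1/2 A, 1/2 AB.
So P(type A) = 1/2.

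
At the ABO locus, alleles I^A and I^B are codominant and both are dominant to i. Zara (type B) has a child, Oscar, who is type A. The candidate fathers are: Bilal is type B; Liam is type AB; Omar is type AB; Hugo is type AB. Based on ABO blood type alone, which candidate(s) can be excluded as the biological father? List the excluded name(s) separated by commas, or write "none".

A candidate is excluded only if no genotype consistent with his phenotype could produce a type A child with a type B mother.
Bilal (type B): no genotype consistent with that phenotype can produce a type-A child with a type-B mother.

Bilal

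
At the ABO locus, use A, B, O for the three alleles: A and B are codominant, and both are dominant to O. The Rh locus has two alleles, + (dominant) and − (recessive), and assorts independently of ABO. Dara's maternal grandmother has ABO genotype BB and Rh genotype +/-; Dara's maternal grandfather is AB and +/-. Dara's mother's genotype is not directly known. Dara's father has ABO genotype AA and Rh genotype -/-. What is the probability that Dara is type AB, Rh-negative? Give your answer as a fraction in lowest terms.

3/8

Dara's mother's ABO genotype from BB × AB: 1/2 AB, 1/2 BB.
Crossing each possibility with the father AA and summing P(type AB): 1/2·1/2 + 1/2·1 = 3/4.
Similarly for Rh via the mother's Rh distribution: P(Rh-) = 1/2.
Independent loci: 3/4 × 1/2 = 3/8.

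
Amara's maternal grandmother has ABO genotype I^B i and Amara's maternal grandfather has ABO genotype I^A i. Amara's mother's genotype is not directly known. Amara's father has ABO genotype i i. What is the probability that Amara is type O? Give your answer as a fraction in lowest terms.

1/2

Amara's mother's ABO genotype from I^B i × I^A i: 1/4 I^A I^B, 1/4 I^A i, 1/4 I^B i, 1/4 i i.
Crossing each possibility with the father i i and summing P(type O): 1/4·0 + 1/4·1/2 + 1/4·1/2 + 1/4·1 = 1/2.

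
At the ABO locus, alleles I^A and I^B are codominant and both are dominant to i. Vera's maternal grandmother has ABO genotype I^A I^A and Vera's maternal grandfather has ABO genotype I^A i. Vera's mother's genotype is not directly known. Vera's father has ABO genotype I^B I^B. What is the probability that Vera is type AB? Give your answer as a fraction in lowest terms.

Vera's mother's ABO genotype from I^A I^A × I^A i: 1/2 I^A I^A, 1/2 I^A i.
Crossing each possibility with the father I^B I^B and summing P(type AB): 1/2·1 + 1/2·1/2 = 3/4.

3/4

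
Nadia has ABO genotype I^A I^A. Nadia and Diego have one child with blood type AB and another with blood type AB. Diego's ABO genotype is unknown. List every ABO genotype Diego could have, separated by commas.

I^A I^B, I^B I^B, I^B i

For each candidate genotype of Diego, check whether crossing it with I^A I^A can produce every observed child phenotype.
  I^A I^A → possible child types {A} ✗
  I^A I^B → possible child types {A, AB} ✓
  I^A i → possible child types {A} ✗
  I^B I^B → possible child types {AB} ✓
  I^B i → possible child types {A, AB} ✓
  i i → possible child types {A} ✗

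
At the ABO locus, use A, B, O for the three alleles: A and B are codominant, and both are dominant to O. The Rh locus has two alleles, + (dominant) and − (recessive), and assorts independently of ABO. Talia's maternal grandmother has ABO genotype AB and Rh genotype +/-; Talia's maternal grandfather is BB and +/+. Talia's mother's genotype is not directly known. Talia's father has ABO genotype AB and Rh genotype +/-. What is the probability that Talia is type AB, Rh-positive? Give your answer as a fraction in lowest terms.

Talia's mother's ABO genotype from AB × BB: 1/2 AB, 1/2 BB.
Crossing each possibility with the father AB and summing P(type AB): 1/2·1/2 + 1/2·1/2 = 1/2.
Similarly for Rh via the mother's Rh distribution: P(Rh+) = 7/8.
Independent loci: 1/2 × 7/8 = 7/16.

7/16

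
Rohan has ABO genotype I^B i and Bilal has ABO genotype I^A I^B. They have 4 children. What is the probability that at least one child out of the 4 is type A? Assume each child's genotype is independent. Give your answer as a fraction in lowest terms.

175/256

ABO cross I^B i × I^A I^B → 1/4 A, 1/2 B, 1/4 AB.
So P(type A) = 1/4 per child.
P(none) = (3/4)^4 = 81/256; P(at least one) = 1 − 81/256 = 175/256.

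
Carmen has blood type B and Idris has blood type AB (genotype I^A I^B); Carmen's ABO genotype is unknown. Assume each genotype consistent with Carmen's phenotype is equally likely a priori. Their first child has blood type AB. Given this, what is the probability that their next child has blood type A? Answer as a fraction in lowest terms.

1/12

Possible genotypes: Carmen ∈ {I^B I^B, I^B i}; Idris ∈ {I^A I^B}.
Weight each parental genotype pair by prior × P(type-AB child):
  I^B I^B × I^A I^B: posterior weight 2/3; P(next child type A) = 0.
  I^B i × I^A I^B: posterior weight 1/3; P(next child type A) = 1/4.
Weighted sum = 1/12.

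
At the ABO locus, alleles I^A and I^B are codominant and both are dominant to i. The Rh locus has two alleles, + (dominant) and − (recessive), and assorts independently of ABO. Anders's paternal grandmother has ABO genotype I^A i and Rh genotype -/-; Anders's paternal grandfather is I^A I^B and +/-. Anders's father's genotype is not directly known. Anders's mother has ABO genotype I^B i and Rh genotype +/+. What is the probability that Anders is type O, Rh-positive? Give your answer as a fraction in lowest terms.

Anders's father's ABO genotype from I^A i × I^A I^B: 1/4 I^A I^A, 1/4 I^A I^B, 1/4 I^A i, 1/4 I^B i.
Crossing each possibility with the mother I^B i and summing P(type O): 1/4·0 + 1/4·0 + 1/4·1/4 + 1/4·1/4 = 1/8.
Similarly for Rh via the father's Rh distribution: P(Rh+) = 1.
Independent loci: 1/8 × 1 = 1/8.

1/8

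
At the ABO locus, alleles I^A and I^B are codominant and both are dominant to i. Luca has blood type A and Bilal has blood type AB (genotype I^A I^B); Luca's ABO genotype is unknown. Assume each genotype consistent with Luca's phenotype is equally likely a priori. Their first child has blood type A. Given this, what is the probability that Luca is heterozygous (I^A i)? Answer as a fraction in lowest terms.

Possible genotypes: Luca ∈ {I^A I^A, I^A i}; Bilal ∈ {I^A I^B}.
Weight each parental genotype pair by prior × P(type-A child):
  I^A I^A × I^A I^B: posterior weight 1/2.
  I^A i × I^A I^B: posterior weight 1/2.
Sum the posterior weight over pairs where Luca is I^A i: 1/2.

1/2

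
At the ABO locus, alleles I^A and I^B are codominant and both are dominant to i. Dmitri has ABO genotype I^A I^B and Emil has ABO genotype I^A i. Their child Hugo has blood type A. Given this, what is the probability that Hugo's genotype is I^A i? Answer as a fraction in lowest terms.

1/2

Cross I^A I^B × I^A i → 1/4 I^A I^A, 1/4 I^A I^B, 1/4 I^A i, 1/4 I^B i.
Type-A genotypes among offspring: I^A I^A (1/4), I^A i (1/4); total 1/2.
P(I^A i | type A) = (1/4) / (1/2) = 1/2.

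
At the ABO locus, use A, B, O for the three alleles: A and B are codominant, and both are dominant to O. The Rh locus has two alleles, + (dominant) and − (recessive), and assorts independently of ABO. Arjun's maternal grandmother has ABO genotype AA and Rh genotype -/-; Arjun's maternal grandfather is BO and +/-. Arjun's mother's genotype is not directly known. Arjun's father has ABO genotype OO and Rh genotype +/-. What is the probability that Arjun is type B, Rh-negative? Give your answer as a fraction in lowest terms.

3/32

Arjun's mother's ABO genotype from AA × BO: 1/2 AB, 1/2 AO.
Crossing each possibility with the father OO and summing P(type B): 1/2·1/2 + 1/2·0 = 1/4.
Similarly for Rh via the mother's Rh distribution: P(Rh-) = 3/8.
Independent loci: 1/4 × 3/8 = 3/32.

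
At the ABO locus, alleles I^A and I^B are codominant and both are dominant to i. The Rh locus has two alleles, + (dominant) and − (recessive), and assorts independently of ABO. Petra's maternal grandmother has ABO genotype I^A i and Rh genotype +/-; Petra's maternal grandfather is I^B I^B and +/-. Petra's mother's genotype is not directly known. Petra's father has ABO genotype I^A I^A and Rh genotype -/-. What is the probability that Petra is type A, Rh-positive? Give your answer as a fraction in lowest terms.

Petra's mother's ABO genotype from I^A i × I^B I^B: 1/2 I^A I^B, 1/2 I^B i.
Crossing each possibility with the father I^A I^A and summing P(type A): 1/2·1/2 + 1/2·1/2 = 1/2.
Similarly for Rh via the mother's Rh distribution: P(Rh+) = 1/2.
Independent loci: 1/2 × 1/2 = 1/4.

1/4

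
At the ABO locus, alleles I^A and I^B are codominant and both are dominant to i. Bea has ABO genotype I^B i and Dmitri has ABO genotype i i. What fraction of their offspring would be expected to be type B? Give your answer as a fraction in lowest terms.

ABO cross I^B i × i i → offspring phenotypes: 1/2 O, 1/2 B.
So P(type B) = 1/2.

1/2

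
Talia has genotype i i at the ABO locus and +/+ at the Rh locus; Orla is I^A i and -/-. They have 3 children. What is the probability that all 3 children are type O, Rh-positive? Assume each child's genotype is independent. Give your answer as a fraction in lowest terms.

ABO cross i i × I^A i → 1/2 O, 1/2 A.
Rh cross +/+ × -/- → 1 Rh+; so P(type O, Rh-positive) = 1/2 × 1 = 1/2 per child.
All 3 independent: (1/2)^3 = 1/8.

1/8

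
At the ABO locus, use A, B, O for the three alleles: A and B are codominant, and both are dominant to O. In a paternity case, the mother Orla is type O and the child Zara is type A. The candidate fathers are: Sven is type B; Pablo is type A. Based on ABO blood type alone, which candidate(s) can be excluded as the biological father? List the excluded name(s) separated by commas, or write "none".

A candidate is excluded only if no genotype consistent with his phenotype could produce a type A child with a type O mother.
Sven (type B): no genotype consistent with that phenotype can produce a type-A child with a type-O mother.

Sven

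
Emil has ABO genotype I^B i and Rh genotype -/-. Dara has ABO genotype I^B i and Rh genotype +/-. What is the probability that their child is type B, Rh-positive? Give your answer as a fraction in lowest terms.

3/8

ABO cross I^B i × I^B i → offspring phenotypes: 1/4 O, 3/4 B.
Rh cross -/- × +/- → 1/2 Rh+, 1/2 Rh-.
Independent loci: P(type B, Rh-positive) = 3/4 × 1/2 = 3/8.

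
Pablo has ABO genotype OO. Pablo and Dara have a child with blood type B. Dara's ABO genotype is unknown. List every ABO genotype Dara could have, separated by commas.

For each candidate genotype of Dara, check whether crossing it with OO can produce every observed child phenotype.
  AA → possible child types {A} ✗
  AB → possible child types {A, B} ✓
  AO → possible child types {O, A} ✗
  BB → possible child types {B} ✓
  BO → possible child types {O, B} ✓
  OO → possible child types {O} ✗

AB, BB, BO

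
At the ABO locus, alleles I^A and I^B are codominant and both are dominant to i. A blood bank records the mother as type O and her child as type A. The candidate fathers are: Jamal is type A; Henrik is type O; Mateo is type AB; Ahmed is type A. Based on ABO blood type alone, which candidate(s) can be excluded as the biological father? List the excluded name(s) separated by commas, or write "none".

Henrik

A candidate is excluded only if no genotype consistent with his phenotype could produce a type A child with a type O mother.
Henrik (type O): no genotype consistent with that phenotype can produce a type-A child with a type-O mother.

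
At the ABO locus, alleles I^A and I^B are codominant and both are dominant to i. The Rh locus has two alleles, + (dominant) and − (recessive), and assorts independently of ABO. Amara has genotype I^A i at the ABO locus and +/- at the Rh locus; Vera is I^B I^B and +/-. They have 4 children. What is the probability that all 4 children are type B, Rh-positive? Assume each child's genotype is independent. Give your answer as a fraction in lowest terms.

81/4096

ABO cross I^A i × I^B I^B → 1/2 B, 1/2 AB.
Rh cross +/- × +/- → 3/4 Rh+, 1/4 Rh-; so P(type B, Rh-positive) = 1/2 × 3/4 = 3/8 per child.
All 4 independent: (3/8)^4 = 81/4096.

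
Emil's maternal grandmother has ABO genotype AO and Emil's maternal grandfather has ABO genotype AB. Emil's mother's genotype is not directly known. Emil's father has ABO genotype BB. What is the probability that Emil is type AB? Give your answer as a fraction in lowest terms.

Emil's mother's ABO genotype from AO × AB: 1/4 AA, 1/4 AB, 1/4 AO, 1/4 BO.
Crossing each possibility with the father BB and summing P(type AB): 1/4·1 + 1/4·1/2 + 1/4·1/2 + 1/4·0 = 1/2.

1/2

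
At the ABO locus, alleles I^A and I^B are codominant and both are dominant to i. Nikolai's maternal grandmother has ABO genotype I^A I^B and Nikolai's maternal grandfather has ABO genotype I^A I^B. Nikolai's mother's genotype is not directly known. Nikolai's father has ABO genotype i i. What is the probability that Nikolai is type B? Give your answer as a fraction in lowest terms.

Nikolai's mother's ABO genotype from I^A I^B × I^A I^B: 1/4 I^A I^A, 1/2 I^A I^B, 1/4 I^B I^B.
Crossing each possibility with the father i i and summing P(type B): 1/4·0 + 1/2·1/2 + 1/4·1 = 1/2.

1/2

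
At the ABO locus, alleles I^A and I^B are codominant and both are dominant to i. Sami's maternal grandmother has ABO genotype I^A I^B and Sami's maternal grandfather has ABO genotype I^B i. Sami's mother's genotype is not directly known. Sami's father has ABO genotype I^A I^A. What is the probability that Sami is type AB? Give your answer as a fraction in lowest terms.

1/2

Sami's mother's ABO genotype from I^A I^B × I^B i: 1/4 I^A I^B, 1/4 I^A i, 1/4 I^B I^B, 1/4 I^B i.
Crossing each possibility with the father I^A I^A and summing P(type AB): 1/4·1/2 + 1/4·0 + 1/4·1 + 1/4·1/2 = 1/2.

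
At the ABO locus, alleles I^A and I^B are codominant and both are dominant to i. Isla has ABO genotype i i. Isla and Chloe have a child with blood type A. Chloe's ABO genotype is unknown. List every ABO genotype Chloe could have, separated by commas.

I^A I^A, I^A I^B, I^A i

For each candidate genotype of Chloe, check whether crossing it with i i can produce every observed child phenotype.
  I^A I^A → possible child types {A} ✓
  I^A I^B → possible child types {A, B} ✓
  I^A i → possible child types {O, A} ✓
  I^B I^B → possible child types {B} ✗
  I^B i → possible child types {O, B} ✗
  i i → possible child types {O} ✗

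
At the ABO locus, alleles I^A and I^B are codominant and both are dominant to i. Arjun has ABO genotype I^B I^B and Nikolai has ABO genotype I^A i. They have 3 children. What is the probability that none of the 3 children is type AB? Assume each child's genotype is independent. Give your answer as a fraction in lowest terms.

1/8

ABO cross I^B I^B × I^A i → 1/2 B, 1/2 AB.
So P(type AB) = 1/2 per child.
P(not type AB) = 1/2 for one child; (1/2)^3 = 1/8.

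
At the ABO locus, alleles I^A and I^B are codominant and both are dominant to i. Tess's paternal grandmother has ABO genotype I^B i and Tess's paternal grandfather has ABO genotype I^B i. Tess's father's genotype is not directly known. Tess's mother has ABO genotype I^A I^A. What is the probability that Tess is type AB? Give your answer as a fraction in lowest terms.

Tess's father's ABO genotype from I^B i × I^B i: 1/4 I^B I^B, 1/2 I^B i, 1/4 i i.
Crossing each possibility with the mother I^A I^A and summing P(type AB): 1/4·1 + 1/2·1/2 + 1/4·0 = 1/2.

1/2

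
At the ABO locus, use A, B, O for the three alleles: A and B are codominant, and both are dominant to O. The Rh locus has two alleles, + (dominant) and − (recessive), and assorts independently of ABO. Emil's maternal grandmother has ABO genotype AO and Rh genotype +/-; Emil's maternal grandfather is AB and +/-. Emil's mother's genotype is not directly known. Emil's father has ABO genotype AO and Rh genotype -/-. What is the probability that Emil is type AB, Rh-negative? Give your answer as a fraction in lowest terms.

1/16

Emil's mother's ABO genotype from AO × AB: 1/4 AA, 1/4 AB, 1/4 AO, 1/4 BO.
Crossing each possibility with the father AO and summing P(type AB): 1/4·0 + 1/4·1/4 + 1/4·0 + 1/4·1/4 = 1/8.
Similarly for Rh via the mother's Rh distribution: P(Rh-) = 1/2.
Independent loci: 1/8 × 1/2 = 1/16.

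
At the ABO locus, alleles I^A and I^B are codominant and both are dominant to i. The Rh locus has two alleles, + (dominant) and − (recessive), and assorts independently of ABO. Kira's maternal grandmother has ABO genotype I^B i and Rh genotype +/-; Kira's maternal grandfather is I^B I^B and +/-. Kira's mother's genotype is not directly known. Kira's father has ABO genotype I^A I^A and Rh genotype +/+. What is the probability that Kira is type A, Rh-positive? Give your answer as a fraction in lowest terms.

Kira's mother's ABO genotype from I^B i × I^B I^B: 1/2 I^B I^B, 1/2 I^B i.
Crossing each possibility with the father I^A I^A and summing P(type A): 1/2·0 + 1/2·1/2 = 1/4.
Similarly for Rh via the mother's Rh distribution: P(Rh+) = 1.
Independent loci: 1/4 × 1 = 1/4.

1/4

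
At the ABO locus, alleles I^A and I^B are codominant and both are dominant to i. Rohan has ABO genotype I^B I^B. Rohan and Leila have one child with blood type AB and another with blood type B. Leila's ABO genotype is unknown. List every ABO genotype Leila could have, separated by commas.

I^A I^B, I^A i

For each candidate genotype of Leila, check whether crossing it with I^B I^B can produce every observed child phenotype.
  I^A I^A → possible child types {AB} ✗
  I^A I^B → possible child types {B, AB} ✓
  I^A i → possible child types {B, AB} ✓
  I^B I^B → possible child types {B} ✗
  I^B i → possible child types {B} ✗
  i i → possible child types {B} ✗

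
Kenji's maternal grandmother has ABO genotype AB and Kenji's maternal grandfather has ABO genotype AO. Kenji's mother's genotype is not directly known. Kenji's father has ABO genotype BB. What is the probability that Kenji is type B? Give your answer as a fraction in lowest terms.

Kenji's mother's ABO genotype from AB × AO: 1/4 AA, 1/4 AB, 1/4 AO, 1/4 BO.
Crossing each possibility with the father BB and summing P(type B): 1/4·0 + 1/4·1/2 + 1/4·1/2 + 1/4·1 = 1/2.

1/2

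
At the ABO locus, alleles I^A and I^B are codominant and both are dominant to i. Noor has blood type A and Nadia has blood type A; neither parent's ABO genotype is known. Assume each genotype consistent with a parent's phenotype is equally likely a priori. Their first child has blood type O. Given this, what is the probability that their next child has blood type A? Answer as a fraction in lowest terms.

3/4

Possible genotypes: Noor ∈ {I^A I^A, I^A i}; Nadia ∈ {I^A I^A, I^A i}.
Weight each parental genotype pair by prior × P(type-O child):
  I^A i × I^A i: posterior weight 1; P(next child type A) = 3/4.
Weighted sum = 3/4.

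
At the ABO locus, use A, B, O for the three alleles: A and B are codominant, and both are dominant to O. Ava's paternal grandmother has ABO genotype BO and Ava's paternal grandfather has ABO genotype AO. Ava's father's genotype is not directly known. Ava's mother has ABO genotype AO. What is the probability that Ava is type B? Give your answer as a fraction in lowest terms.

Ava's father's ABO genotype from BO × AO: 1/4 AB, 1/4 AO, 1/4 BO, 1/4 OO.
Crossing each possibility with the mother AO and summing P(type B): 1/4·1/4 + 1/4·0 + 1/4·1/4 + 1/4·0 = 1/8.

1/8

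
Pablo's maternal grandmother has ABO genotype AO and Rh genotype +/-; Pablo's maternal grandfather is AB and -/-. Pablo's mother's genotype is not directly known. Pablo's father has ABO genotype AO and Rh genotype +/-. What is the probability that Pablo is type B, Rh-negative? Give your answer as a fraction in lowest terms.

3/64

Pablo's mother's ABO genotype from AO × AB: 1/4 AA, 1/4 AB, 1/4 AO, 1/4 BO.
Crossing each possibility with the father AO and summing P(type B): 1/4·0 + 1/4·1/4 + 1/4·0 + 1/4·1/4 = 1/8.
Similarly for Rh via the mother's Rh distribution: P(Rh-) = 3/8.
Independent loci: 1/8 × 3/8 = 3/64.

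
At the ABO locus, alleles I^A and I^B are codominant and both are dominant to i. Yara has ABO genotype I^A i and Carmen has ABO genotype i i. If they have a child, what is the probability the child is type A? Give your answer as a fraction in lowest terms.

ABO cross I^A i × i i → offspring phenotypes: 1/2 O, 1/2 A.
So P(type A) = 1/2.

1/2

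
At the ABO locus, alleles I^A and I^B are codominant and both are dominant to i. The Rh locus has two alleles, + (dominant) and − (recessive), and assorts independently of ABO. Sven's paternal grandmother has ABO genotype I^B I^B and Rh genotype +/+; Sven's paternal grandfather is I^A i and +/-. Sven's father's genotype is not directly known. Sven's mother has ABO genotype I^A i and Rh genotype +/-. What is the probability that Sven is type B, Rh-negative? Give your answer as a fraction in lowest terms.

1/32

Sven's father's ABO genotype from I^B I^B × I^A i: 1/2 I^A I^B, 1/2 I^B i.
Crossing each possibility with the mother I^A i and summing P(type B): 1/2·1/4 + 1/2·1/4 = 1/4.
Similarly for Rh via the father's Rh distribution: P(Rh-) = 1/8.
Independent loci: 1/4 × 1/8 = 1/32.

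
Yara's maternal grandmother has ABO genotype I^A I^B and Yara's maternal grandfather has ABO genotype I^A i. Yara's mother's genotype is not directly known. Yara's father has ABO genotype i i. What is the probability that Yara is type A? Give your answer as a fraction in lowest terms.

1/2

Yara's mother's ABO genotype from I^A I^B × I^A i: 1/4 I^A I^A, 1/4 I^A I^B, 1/4 I^A i, 1/4 I^B i.
Crossing each possibility with the father i i and summing P(type A): 1/4·1 + 1/4·1/2 + 1/4·1/2 + 1/4·0 = 1/2.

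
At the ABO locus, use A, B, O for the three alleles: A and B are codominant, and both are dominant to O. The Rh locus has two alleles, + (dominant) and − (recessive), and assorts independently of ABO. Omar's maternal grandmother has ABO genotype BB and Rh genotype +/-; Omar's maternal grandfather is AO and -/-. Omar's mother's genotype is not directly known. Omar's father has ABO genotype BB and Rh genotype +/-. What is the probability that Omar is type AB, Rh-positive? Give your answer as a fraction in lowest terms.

5/32

Omar's mother's ABO genotype from BB × AO: 1/2 AB, 1/2 BO.
Crossing each possibility with the father BB and summing P(type AB): 1/2·1/2 + 1/2·0 = 1/4.
Similarly for Rh via the mother's Rh distribution: P(Rh+) = 5/8.
Independent loci: 1/4 × 5/8 = 5/32.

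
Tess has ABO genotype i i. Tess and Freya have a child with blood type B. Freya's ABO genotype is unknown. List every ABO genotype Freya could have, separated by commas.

I^A I^B, I^B I^B, I^B i

For each candidate genotype of Freya, check whether crossing it with i i can produce every observed child phenotype.
  I^A I^A → possible child types {A} ✗
  I^A I^B → possible child types {A, B} ✓
  I^A i → possible child types {O, A} ✗
  I^B I^B → possible child types {B} ✓
  I^B i → possible child types {O, B} ✓
  i i → possible child types {O} ✗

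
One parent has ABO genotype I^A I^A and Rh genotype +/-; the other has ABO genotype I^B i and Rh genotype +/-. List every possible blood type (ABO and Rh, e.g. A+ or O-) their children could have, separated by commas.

Gametes from I^A I^A × I^B i give offspring ABO genotypes I^A I^B, I^A i, i.e. phenotypes A, AB.
Rh cross +/- × +/- → phenotypes Rh+, Rh-.
Combining independently: A+, A-, AB+, AB-.

A+, A-, AB+, AB-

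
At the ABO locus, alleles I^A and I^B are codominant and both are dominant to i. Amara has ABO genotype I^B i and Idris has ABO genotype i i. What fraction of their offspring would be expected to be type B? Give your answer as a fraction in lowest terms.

ABO cross I^B i × i i → offspring phenotypes: 1/2 O, 1/2 B.
So P(type B) = 1/2.

1/2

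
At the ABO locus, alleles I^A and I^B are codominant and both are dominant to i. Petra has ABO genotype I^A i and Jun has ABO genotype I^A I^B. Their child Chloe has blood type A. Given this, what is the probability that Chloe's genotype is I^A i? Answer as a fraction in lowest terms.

Cross I^A i × I^A I^B → 1/4 I^A I^A, 1/4 I^A I^B, 1/4 I^A i, 1/4 I^B i.
Type-A genotypes among offspring: I^A I^A (1/4), I^A i (1/4); total 1/2.
P(I^A i | type A) = (1/4) / (1/2) = 1/2.

1/2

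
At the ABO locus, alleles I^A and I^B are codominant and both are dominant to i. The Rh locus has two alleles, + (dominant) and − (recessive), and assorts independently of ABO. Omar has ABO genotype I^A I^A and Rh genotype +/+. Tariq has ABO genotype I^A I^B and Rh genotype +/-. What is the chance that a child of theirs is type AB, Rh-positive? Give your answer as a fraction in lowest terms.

1/2

ABO cross I^A I^A × I^A I^B → offspring phenotypes: 1/2 A, 1/2 AB.
Rh cross +/+ × +/- → 1 Rh+.
Independent loci: P(type AB, Rh-positive) = 1/2 × 1 = 1/2.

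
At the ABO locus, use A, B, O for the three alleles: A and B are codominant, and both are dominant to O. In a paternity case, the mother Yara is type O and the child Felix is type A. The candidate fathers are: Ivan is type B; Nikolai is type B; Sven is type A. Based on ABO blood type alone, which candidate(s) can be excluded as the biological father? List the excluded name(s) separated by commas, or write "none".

Ivan, Nikolai

A candidate is excluded only if no genotype consistent with his phenotype could produce a type A child with a type O mother.
Ivan (type B): no genotype consistent with that phenotype can produce a type-A child with a type-O mother.
Nikolai (type B): no genotype consistent with that phenotype can produce a type-A child with a type-O mother.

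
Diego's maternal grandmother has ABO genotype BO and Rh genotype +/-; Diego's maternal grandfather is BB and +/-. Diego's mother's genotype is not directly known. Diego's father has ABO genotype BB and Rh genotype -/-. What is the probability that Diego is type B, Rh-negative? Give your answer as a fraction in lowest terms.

Diego's mother's ABO genotype from BO × BB: 1/2 BB, 1/2 BO.
Crossing each possibility with the father BB and summing P(type B): 1/2·1 + 1/2·1 = 1.
Similarly for Rh via the mother's Rh distribution: P(Rh-) = 1/2.
Independent loci: 1 × 1/2 = 1/2.

1/2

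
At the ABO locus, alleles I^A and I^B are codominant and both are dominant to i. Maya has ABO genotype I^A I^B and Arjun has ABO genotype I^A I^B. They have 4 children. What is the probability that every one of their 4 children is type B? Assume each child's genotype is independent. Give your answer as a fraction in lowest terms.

ABO cross I^A I^B × I^A I^B → 1/4 A, 1/4 B, 1/2 AB.
So P(type B) = 1/4 per child.
All 4 independent: (1/4)^4 = 1/256.

1/256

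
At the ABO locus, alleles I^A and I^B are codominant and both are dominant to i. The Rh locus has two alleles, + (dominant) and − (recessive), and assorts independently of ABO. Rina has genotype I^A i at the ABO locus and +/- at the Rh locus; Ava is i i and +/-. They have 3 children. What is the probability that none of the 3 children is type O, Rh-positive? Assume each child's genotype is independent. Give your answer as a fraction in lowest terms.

ABO cross I^A i × i i → 1/2 O, 1/2 A.
Rh cross +/- × +/- → 3/4 Rh+, 1/4 Rh-; so P(type O, Rh-positive) = 1/2 × 3/4 = 3/8 per child.
P(not type O, Rh-positive) = 5/8 for one child; (5/8)^3 = 125/512.

125/512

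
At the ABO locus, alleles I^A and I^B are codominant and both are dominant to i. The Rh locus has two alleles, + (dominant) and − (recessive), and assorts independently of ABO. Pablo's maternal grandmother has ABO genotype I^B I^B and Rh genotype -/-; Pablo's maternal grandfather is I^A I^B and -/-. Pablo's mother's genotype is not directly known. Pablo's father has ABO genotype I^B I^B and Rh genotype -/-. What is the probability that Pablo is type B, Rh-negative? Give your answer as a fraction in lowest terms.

3/4

Pablo's mother's ABO genotype from I^B I^B × I^A I^B: 1/2 I^A I^B, 1/2 I^B I^B.
Crossing each possibility with the father I^B I^B and summing P(type B): 1/2·1/2 + 1/2·1 = 3/4.
Similarly for Rh via the mother's Rh distribution: P(Rh-) = 1.
Independent loci: 3/4 × 1 = 3/4.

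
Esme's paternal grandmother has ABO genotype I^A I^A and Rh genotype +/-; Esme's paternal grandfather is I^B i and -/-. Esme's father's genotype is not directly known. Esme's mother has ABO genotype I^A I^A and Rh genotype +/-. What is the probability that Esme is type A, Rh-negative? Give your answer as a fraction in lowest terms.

9/32

Esme's father's ABO genotype from I^A I^A × I^B i: 1/2 I^A I^B, 1/2 I^A i.
Crossing each possibility with the mother I^A I^A and summing P(type A): 1/2·1/2 + 1/2·1 = 3/4.
Similarly for Rh via the father's Rh distribution: P(Rh-) = 3/8.
Independent loci: 3/4 × 3/8 = 9/32.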